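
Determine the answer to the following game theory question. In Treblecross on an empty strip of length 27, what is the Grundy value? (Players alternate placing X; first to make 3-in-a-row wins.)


Treblecross: place X on empty cells; 3-in-a-row wins.
Playing within two cells of an existing X lets the opponent win at once, so sensible play treats the cells i-2..i+2 around each X as dead. The player left with no safe cell loses, so this is a normal-play take-away game on strips of safe cells.
Placing X at cell i (0-indexed) of a strip of k safe cells leaves independent strips of sizes max(0, i-2) and max(0, k-i-3). Hence G(k) = mex{ G(max(0,i-2)) XOR G(max(0,k-i-3)) : 0 <= i < k }, with G(0) = 0.
G(1): splits (0,0):0^0=0 -> mex({0}) = 1
G(2): splits (0,0):0^0=0 -> mex({0}) = 1
G(3): splits (0,0):0^0=0 -> mex({0}) = 1
G(4): splits (0,1):0^1=1 (0,0):0^0=0 -> mex({0, 1}) = 2
G(5): splits (0,2):0^1=1 (0,1):0^1=1 (0,0):0^0=0 -> mex({0, 1}) = 2
G(6) = mex({1}) = 0
G(7) = mex({0, 1, 2}) = 3
G(8) = mex({0, 1, 2}) = 3
G(9) = mex({0, 2}) = 1
G(10) = mex({0, 2, 3}) = 1
G(11) = mex({0, 3}) = 1
G(12) = mex({1, 3}) = 0
G(13) = mex({0, 1, 2, 3}) = 4
G(14) = mex({0, 1, 2}) = 3
G(15) = mex({0, 1, 2}) = 3
G(16) = mex({0, 1, 2, 4}) = 3
G(17) = mex({0, 1, 3, 4}) = 2
G(18) = mex({0, 1, 3, 4}) = 2
G(19) = mex({0, 1, 3, 5}) = 2
G(20) = mex({0, 1, 2, 3, 5}) = 4
G(21) = mex({0, 1, 2, 3, 5}) = 4
G(22) = mex({1, 2, 6}) = 0
G(23) = mex({0, 1, 2, 3, 4, 6}) = 5
G(24) = mex({0, 1, 2, 3, 4}) = 5
G(25) = mex({0, 1, 3, 4, 7}) = 2
G(26) = mex({0, 1, 3, 4, 5, 7}) = 2
G(27) = mex({0, 1, 3, 5}) = 2
Therefore G(27) = 2.

2


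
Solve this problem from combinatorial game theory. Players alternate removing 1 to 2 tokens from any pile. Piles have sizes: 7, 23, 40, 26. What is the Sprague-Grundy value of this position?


Subtraction set: {1, 2}
For this subtraction set, G(n) = n mod 3 (period = max + 1 = 3).
Pile 1 (size 7): G(7) = 7 mod 3 = 1
Pile 2 (size 23): G(23) = 23 mod 3 = 2
Pile 3 (size 40): G(40) = 40 mod 3 = 1
Pile 4 (size 26): G(26) = 26 mod 3 = 2
Total Grundy value = XOR of all: 1 XOR 2 XOR 1 XOR 2 = 0

0


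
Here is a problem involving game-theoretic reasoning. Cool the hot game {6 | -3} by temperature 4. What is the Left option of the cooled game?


Original game: {6 | -3} (a switch {a | b} with a > b).
Cooling by t (for t below the temperature (a - b)/2 = 9/2) taxes each move by t: {a | b} cooled by t is {a - t | b + t}.
Cooling amount: t = 4
Cooled Left option: 6 - 4 = 2
Cooled Right option: -3 + 4 = 1
Cooled game: {2 | 1}
Left option = 2

2


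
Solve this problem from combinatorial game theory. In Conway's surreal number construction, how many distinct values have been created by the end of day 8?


Day 0: {|} = 0 is born. Count = 1.
Day n: the number of surreal numbers born by day n is 2^(n+1) - 1.
By day 0: 2^1 - 1 = 1
By day 1: 2^2 - 1 = 3
By day 2: 2^3 - 1 = 7
By day 3: 2^4 - 1 = 15
By day 4: 2^5 - 1 = 31
By day 5: 2^6 - 1 = 63
By day 6: 2^7 - 1 = 127
By day 7: 2^8 - 1 = 255
By day 8: 2^9 - 1 = 511
By day 8: 511 surreal numbers.

511


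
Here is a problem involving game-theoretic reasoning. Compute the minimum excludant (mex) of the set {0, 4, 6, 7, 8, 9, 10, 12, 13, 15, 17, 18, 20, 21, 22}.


Set = {0, 4, 6, 7, 8, 9, 10, 12, 13, 15, 17, 18, 20, 21, 22}
0 is in the set.
1 is NOT in the set. This is the mex.
mex = 1

1


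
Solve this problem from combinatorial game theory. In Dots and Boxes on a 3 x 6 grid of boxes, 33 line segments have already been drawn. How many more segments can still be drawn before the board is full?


Grid: 3 x 6 boxes, i.e. 4 rows and 7 columns of dots.
Horizontal edges: (rows + 1) * cols = 4 * 6 = 24
Vertical edges: rows * (cols + 1) = 3 * 7 = 21
Total edges: 24 + 21 = 45
Edges drawn: 33
Remaining: 45 - 33 = 12

12


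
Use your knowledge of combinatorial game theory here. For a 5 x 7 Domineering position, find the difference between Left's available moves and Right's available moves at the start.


Board is 5 x 7 (rows x cols).
Left (vertical) placements: (rows-1) * cols = 4 * 7 = 28
Right (horizontal) placements: rows * (cols-1) = 5 * 6 = 30
Advantage = Left - Right = 28 - 30 = -2

-2


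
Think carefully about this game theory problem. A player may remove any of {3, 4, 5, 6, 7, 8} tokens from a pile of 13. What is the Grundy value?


The subtraction set is S = {3, 4, 5, 6, 7, 8}.
G(k) = mex{ G(k - s) : s in S, s <= k }. We compute iteratively: G(0) = 0.
G(1) = mex({}) = 0
G(2) = mex({}) = 0
G(3) = mex({0}) = 1
G(4) = mex({0}) = 1
G(5) = mex({0}) = 1
G(6) = mex({0, 1}) = 2
G(7) = mex({0, 1}) = 2
G(8) = mex({0, 1}) = 2
G(9) = mex({0, 1, 2}) = 3
G(10) = mex({0, 1, 2}) = 3
G(11) = mex({1, 2}) = 0
G(12) = mex({1, 2, 3}) = 0
G(13) = mex({1, 2, 3}) = 0
Therefore G(13) = 0.

0


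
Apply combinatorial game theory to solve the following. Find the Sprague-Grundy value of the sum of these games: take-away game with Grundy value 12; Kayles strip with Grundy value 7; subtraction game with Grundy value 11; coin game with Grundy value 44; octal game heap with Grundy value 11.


By the Sprague-Grundy theorem, the Grundy value of a sum of games is the XOR of individual Grundy values.
take-away game: Grundy value = 12. Running XOR: 0 XOR 12 = 12
Kayles strip: Grundy value = 7. Running XOR: 12 XOR 7 = 11
subtraction game: Grundy value = 11. Running XOR: 11 XOR 11 = 0
coin game: Grundy value = 44. Running XOR: 0 XOR 44 = 44
octal game heap: Grundy value = 11. Running XOR: 44 XOR 11 = 39
The combined Grundy value is 39.

39


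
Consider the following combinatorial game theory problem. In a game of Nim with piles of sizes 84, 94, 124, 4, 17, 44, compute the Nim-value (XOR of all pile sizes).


We need the XOR (exclusive or) of all pile sizes.
After XOR-ing pile 1 (size 84): 0 XOR 84 = 84
After XOR-ing pile 2 (size 94): 84 XOR 94 = 10
After XOR-ing pile 3 (size 124): 10 XOR 124 = 118
After XOR-ing pile 4 (size 4): 118 XOR 4 = 114
After XOR-ing pile 5 (size 17): 114 XOR 17 = 99
After XOR-ing pile 6 (size 44): 99 XOR 44 = 79
The Nim-value of this position is 79.

79


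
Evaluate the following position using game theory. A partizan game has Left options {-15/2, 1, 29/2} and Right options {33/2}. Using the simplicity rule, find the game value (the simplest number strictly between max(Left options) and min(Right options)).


Left options: {-15/2, 1, 29/2}, max = 29/2
Right options: {33/2}, min = 33/2
All options are numbers and max(Left) < min(Right), so by the simplicity theorem the value is the simplest (earliest-born) number strictly between 29/2 and 33/2.
Integers 15 through 16 all lie strictly between 29/2 and 33/2.
Among integers, the simplest (lowest birthday = smallest |n|; 0 is born on day 0, +-n on day n) is 15.
No non-integer in the interval can be simpler: if x is a non-integer in the interval, then floor(x) or ceil(x) also lies in the interval (the interval contains an integer), and both are proper prefixes of x's sign expansion, i.e. born earlier. So the game value is 15.
Game value = 15

15


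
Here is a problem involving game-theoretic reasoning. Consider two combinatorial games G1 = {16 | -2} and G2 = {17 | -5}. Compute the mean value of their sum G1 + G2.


G1 = {16 | -2}, G2 = {17 | -5}
Each is a switch {a | b} with numbers a > b; its mean value is (a + b)/2, and mean value is additive over game sums: m(G1 + G2) = m(G1) + m(G2).
Mean of G1 = (16 + (-2))/2 = 14/2 = 7
Mean of G2 = (17 + (-5))/2 = 12/2 = 6
Mean of G1 + G2 = 7 + 6 = 13

13


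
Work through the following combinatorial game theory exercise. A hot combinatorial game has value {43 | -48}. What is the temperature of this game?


The game is {43 | -48}, a switch {a | b} with numbers a > b.
Cooling {a | b} by t gives {a - t | b + t}, which stops being hot when a - t = b + t, i.e. at t = (a - b)/2. So the temperature of a switch is (a - b)/2.
Temperature = (Left option - Right option) / 2
= (43 - (-48)) / 2
= 91 / 2
= 91/2

91/2


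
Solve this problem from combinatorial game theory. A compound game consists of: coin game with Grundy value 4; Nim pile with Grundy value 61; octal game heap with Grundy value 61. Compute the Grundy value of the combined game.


By the Sprague-Grundy theorem, the Grundy value of a sum of games is the XOR of individual Grundy values.
coin game: Grundy value = 4. Running XOR: 0 XOR 4 = 4
Nim pile: Grundy value = 61. Running XOR: 4 XOR 61 = 57
octal game heap: Grundy value = 61. Running XOR: 57 XOR 61 = 4
The combined Grundy value is 4.

4


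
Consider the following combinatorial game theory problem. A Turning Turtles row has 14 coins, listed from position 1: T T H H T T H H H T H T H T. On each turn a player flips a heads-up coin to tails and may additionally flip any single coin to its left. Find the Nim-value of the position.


Coins: T T H H T T H H H T H T H T
Key fact: a single head at position k behaves exactly like a Nim heap of size k (turning it to T and optionally flipping a coin at j < k corresponds to moving the heap from k to j, or to 0), and heads combine as a disjunctive sum (two heads at the same place would cancel, matching j XOR j = 0). So the Nim-value is the XOR of the 1-indexed positions of the heads.
Face-up positions (1-indexed): [3, 4, 7, 8, 9, 11, 13]
XOR 0 with 3: 0 XOR 3 = 3
XOR 3 with 4: 3 XOR 4 = 7
XOR 7 with 7: 7 XOR 7 = 0
XOR 0 with 8: 0 XOR 8 = 8
XOR 8 with 9: 8 XOR 9 = 1
XOR 1 with 11: 1 XOR 11 = 10
XOR 10 with 13: 10 XOR 13 = 7
Nim-value = 7

7


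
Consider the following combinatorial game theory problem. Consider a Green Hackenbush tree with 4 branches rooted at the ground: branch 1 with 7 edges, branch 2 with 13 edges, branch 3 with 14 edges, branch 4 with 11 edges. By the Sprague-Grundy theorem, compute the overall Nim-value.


The tree has 4 branches from the ground vertex.
In Green Hackenbush, the Nim-value of a simple path of length k is k.
Branch 1: length 7, Nim-value = 7
Branch 2: length 13, Nim-value = 13
Branch 3: length 14, Nim-value = 14
Branch 4: length 11, Nim-value = 11
Total Nim-value = XOR of all branch values:
0 XOR 7 = 7
7 XOR 13 = 10
10 XOR 14 = 4
4 XOR 11 = 15
Nim-value of the tree = 15

15


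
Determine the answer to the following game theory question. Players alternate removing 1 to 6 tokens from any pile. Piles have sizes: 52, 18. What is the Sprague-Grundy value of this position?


Subtraction set: {1, 2, 3, 4, 5, 6}
For this subtraction set, G(n) = n mod 7 (period = max + 1 = 7).
Pile 1 (size 52): G(52) = 52 mod 7 = 3
Pile 2 (size 18): G(18) = 18 mod 7 = 4
Total Grundy value = XOR of all: 3 XOR 4 = 7

7


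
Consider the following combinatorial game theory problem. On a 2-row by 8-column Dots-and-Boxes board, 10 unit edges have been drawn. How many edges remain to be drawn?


Grid: 2 x 8 boxes, i.e. 3 rows and 9 columns of dots.
Horizontal edges: (rows + 1) * cols = 3 * 8 = 24
Vertical edges: rows * (cols + 1) = 2 * 9 = 18
Total edges: 24 + 18 = 42
Edges drawn: 10
Remaining: 42 - 10 = 32

32


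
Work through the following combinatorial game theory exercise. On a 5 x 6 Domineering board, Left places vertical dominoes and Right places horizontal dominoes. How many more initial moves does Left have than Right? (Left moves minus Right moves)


Board is 5 x 6 (rows x cols).
Left (vertical) placements: (rows-1) * cols = 4 * 6 = 24
Right (horizontal) placements: rows * (cols-1) = 5 * 5 = 25
Advantage = Left - Right = 24 - 25 = -1

-1


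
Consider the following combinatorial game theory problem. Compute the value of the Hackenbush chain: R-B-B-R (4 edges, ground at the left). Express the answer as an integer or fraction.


Edges (from ground): R-B-B-R
By Berlekamp's sign-expansion rule, a Blue-Red Hackenbush stalk has the value of the surreal number whose sign sequence is the edge sequence with B -> + and R -> -.
Sign sequence: -++-
Trace the sign expansion in the surreal number tree, starting from 0:
Edge 1: R (sign -) -> bounds (-inf, 0), value = -1
Edge 2: B (sign +) -> bounds (-1, 0), value = -1/2
Edge 3: B (sign +) -> bounds (-1/2, 0), value = -1/4
Edge 4: R (sign -) -> bounds (-1/2, -1/4), value = -3/8
Game value = -3/8

-3/8


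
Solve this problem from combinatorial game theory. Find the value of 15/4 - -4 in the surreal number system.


x = 15/4, y = -4
Converting to common denominator: 4
x = 15/4, y = -16/4
x - y = 15/4 - -4 = 31/4

31/4


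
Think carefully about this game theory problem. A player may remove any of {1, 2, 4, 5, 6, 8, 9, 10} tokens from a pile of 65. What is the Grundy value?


The subtraction set is S = {1, 2, 4, 5, 6, 8, 9, 10}.
G(k) = mex{ G(k - s) : s in S, s <= k }. We compute iteratively: G(0) = 0.
G(1) = mex({0}) = 1
G(2) = mex({0, 1}) = 2
G(3) = mex({1, 2}) = 0
G(4) = mex({0, 2}) = 1
G(5) = mex({0, 1}) = 2
G(6) = mex({0, 1, 2}) = 3
G(7) = mex({0, 1, 2, 3}) = 4
G(8) = mex({0, 1, 2, 3, 4}) = 5
G(9) = mex({0, 1, 2, 4, 5}) = 3
G(10) = mex({0, 1, 2, 3, 5}) = 4
G(11) = mex({0, 1, 2, 3, 4}) = 5
G(12) = mex({0, 1, 2, 3, 4, 5}) = 6
G(13) = mex({0, 1, 2, 3, 4, 5, 6}) = 7
G(14) = mex({1, 2, 3, 4, 5, 6, 7}) = 0
G(15) = mex({0, 2, 3, 4, 5, 7}) = 1
G(16) = mex({0, 1, 3, 4, 5, 6}) = 2
G(17) = mex({1, 2, 3, 4, 5, 6, 7}) = 0
G(18) = mex({0, 2, 3, 4, 5, 6, 7}) = 1
G(19) = mex({0, 1, 3, 4, 5, 7}) = 2
G(20) = mex({0, 1, 2, 4, 5, 6}) = 3
G(21) = mex({0, 1, 2, 3, 5, 6, 7}) = 4
G(22) = mex({0, 1, 2, 3, 4, 6, 7}) = 5
G(23) = mex({0, 1, 2, 4, 5, 7}) = 3
Observe that G(14)..G(23) = 0, 1, 2, 0, 1, 2, 3, 4, 5, 3 repeats G(0)..G(9) = 0, 1, 2, 0, 1, 2, 3, 4, 5, 3.
For k >= max(S) = 10, G(k) is determined by the previous 10 values G(k-10)..G(k-1); a window of 10 consecutive values has recurred shifted by 14, so by induction G(k + 14) = G(k) for all k >= 0: the sequence is periodic from the start with period 14.
One period: G(0..13) = 0, 1, 2, 0, 1, 2, 3, 4, 5, 3, 4, 5, 6, 7.
65 mod 14 = 9, so G(65) = G(9) = 3.

3


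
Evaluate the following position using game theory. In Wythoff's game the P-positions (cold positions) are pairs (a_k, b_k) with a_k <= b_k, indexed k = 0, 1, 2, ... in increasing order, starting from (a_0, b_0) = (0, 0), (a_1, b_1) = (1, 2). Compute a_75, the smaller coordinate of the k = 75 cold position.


By Wythoff's theorem, a_k = floor(k * phi) and b_k = floor(k * phi^2) = a_k + k, where phi = (1 + sqrt(5))/2 is the golden ratio.
phi = (1 + sqrt(5))/2 = 1.618034
k = 75
k * phi = 75 * 1.618034 = 121.352549
a_75 = floor(k * phi) = 121

121


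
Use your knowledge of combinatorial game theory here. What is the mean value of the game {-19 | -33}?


Game = {-19 | -33}, a switch {a | b} with numbers a > b.
Its thermograph has left wall a - t and right wall b + t, which meet at t = (a - b)/2, where both equal (a + b)/2. So the mast (mean value) is at (a + b)/2.
Mean = (-19 + (-33))/2 = -52/2 = -26

-26


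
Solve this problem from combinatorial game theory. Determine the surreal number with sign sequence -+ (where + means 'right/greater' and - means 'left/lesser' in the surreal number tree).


Sign expansion: -+
Rule: track bounds (lo, hi), initially (-inf, +inf). On '+', the current value becomes lo and we move to the simplest number in (value, hi): value + 1 if hi = +inf, otherwise the midpoint (value + hi)/2. On '-', the current value becomes hi and we move to value - 1 if lo = -inf, otherwise the midpoint (lo + value)/2.
Start at 0.
Step 1: sign = -, move left. Bounds: (-inf, 0). Value = -1
Step 2: sign = +, move right. Bounds: (-1, 0). Value = -1/2
The surreal number with sign expansion -+ is -1/2.

-1/2


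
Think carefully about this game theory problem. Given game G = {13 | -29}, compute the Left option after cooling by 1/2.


Original game: {13 | -29} (a switch {a | b} with a > b).
Cooling by t (for t below the temperature (a - b)/2 = 21) taxes each move by t: {a | b} cooled by t is {a - t | b + t}.
Cooling amount: t = 1/2
Cooled Left option: 13 - 1/2 = 25/2
Cooled Right option: -29 + 1/2 = -57/2
Cooled game: {25/2 | -57/2}
Left option = 25/2

25/2


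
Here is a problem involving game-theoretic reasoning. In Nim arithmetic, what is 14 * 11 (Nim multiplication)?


Nim multiplication is bilinear over XOR: (u XOR v) * w = (u*w) XOR (v*w).
So we split each operand into its bit components and XOR the pairwise Nim products.
14 = 2 + 4 + 8 (as XOR of powers of 2).
11 = 1 + 2 + 8 (as XOR of powers of 2).
Using the standard Nim-product table on single bits:
  2*2 = 3,   2*4 = 8,   2*8 = 12,
  4*4 = 6,   4*8 = 11,  8*8 = 13,
and  1*x = x (identity), k*l = l*k (commutative).
Pairwise Nim products:
  2 * 1 = 2
  2 * 2 = 3
  2 * 8 = 12
  4 * 1 = 4
  4 * 2 = 8
  4 * 8 = 11
  8 * 1 = 8
  8 * 2 = 12
  8 * 8 = 13
XOR them: 2 XOR 3 XOR 12 XOR 4 XOR 8 XOR 11 XOR 8 XOR 12 XOR 13 = 3.
Result: 14 * 11 = 3 (in Nim).

3


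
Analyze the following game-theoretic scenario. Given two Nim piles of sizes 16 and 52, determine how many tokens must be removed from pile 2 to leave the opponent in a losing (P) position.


Piles: 16 and 52
Current XOR: 16 XOR 52 = 36 (non-zero, so this is an N-position).
To make the XOR zero, we need to find a move that balances the piles.
For pile 2 (size 52): target = 52 XOR 36 = 16
We reduce pile 2 from 52 to 16.
Tokens removed: 52 - 16 = 36
Verification: 16 XOR 16 = 0

36


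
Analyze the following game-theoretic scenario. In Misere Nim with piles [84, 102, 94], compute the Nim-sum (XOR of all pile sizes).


We need the XOR (exclusive or) of all pile sizes.
After XOR-ing pile 1 (size 84): 0 XOR 84 = 84
After XOR-ing pile 2 (size 102): 84 XOR 102 = 50
After XOR-ing pile 3 (size 94): 50 XOR 94 = 108
The Nim-value of this position is 108.

108


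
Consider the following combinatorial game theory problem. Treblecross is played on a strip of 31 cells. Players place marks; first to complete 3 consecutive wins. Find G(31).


Treblecross: place X on empty cells; 3-in-a-row wins.
Playing within two cells of an existing X lets the opponent win at once, so sensible play treats the cells i-2..i+2 around each X as dead. The player left with no safe cell loses, so this is a normal-play take-away game on strips of safe cells.
Placing X at cell i (0-indexed) of a strip of k safe cells leaves independent strips of sizes max(0, i-2) and max(0, k-i-3). Hence G(k) = mex{ G(max(0,i-2)) XOR G(max(0,k-i-3)) : 0 <= i < k }, with G(0) = 0.
G(1): splits (0,0):0^0=0 -> mex({0}) = 1
G(2): splits (0,0):0^0=0 -> mex({0}) = 1
G(3): splits (0,0):0^0=0 -> mex({0}) = 1
G(4): splits (0,1):0^1=1 (0,0):0^0=0 -> mex({0, 1}) = 2
G(5): splits (0,2):0^1=1 (0,1):0^1=1 (0,0):0^0=0 -> mex({0, 1}) = 2
G(6) = mex({1}) = 0
G(7) = mex({0, 1, 2}) = 3
G(8) = mex({0, 1, 2}) = 3
G(9) = mex({0, 2}) = 1
G(10) = mex({0, 2, 3}) = 1
G(11) = mex({0, 3}) = 1
G(12) = mex({1, 3}) = 0
G(13) = mex({0, 1, 2, 3}) = 4
G(14) = mex({0, 1, 2}) = 3
G(15) = mex({0, 1, 2}) = 3
G(16) = mex({0, 1, 2, 4}) = 3
G(17) = mex({0, 1, 3, 4}) = 2
G(18) = mex({0, 1, 3, 4}) = 2
G(19) = mex({0, 1, 3, 5}) = 2
G(20) = mex({0, 1, 2, 3, 5}) = 4
G(21) = mex({0, 1, 2, 3, 5}) = 4
G(22) = mex({1, 2, 6}) = 0
G(23) = mex({0, 1, 2, 3, 4, 6}) = 5
G(24) = mex({0, 1, 2, 3, 4}) = 5
G(25) = mex({0, 1, 3, 4, 7}) = 2
G(26) = mex({0, 1, 3, 4, 5, 7}) = 2
G(27) = mex({0, 1, 3, 5}) = 2
G(28) = mex({0, 1, 2, 5}) = 3
G(29) = mex({0, 1, 2, 4, 5, 6}) = 3
G(30) = mex({1, 2, 4, 6}) = 0
G(31) = mex({0, 1, 2, 3, 4, 6}) = 5
Therefore G(31) = 5.

5


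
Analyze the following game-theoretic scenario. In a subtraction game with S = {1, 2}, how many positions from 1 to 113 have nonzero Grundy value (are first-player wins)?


Subtraction set S = {1, 2}, so G(n) = n mod 3.
G(n) = 0 when n is a multiple of 3.
Multiples of 3 in [1, 113]: 37
N-positions (nonzero Grundy) = 113 - 37 = 76

76


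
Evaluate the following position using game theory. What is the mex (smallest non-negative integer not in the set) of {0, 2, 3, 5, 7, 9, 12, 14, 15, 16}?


Set = {0, 2, 3, 5, 7, 9, 12, 14, 15, 16}
0 is in the set.
1 is NOT in the set. This is the mex.
mex = 1

1


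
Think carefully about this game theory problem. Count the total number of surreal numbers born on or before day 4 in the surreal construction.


Day 0: {|} = 0 is born. Count = 1.
Day n: the number of surreal numbers born by day n is 2^(n+1) - 1.
By day 0: 2^1 - 1 = 1
By day 1: 2^2 - 1 = 3
By day 2: 2^3 - 1 = 7
By day 3: 2^4 - 1 = 15
By day 4: 2^5 - 1 = 31
By day 4: 31 surreal numbers.

31


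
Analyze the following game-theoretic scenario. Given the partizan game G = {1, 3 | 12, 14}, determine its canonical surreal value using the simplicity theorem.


Left options: {1, 3}, max = 3
Right options: {12, 14}, min = 12
All options are numbers and max(Left) < min(Right), so by the simplicity theorem the value is the simplest (earliest-born) number strictly between 3 and 12.
Integers 4 through 11 all lie strictly between 3 and 12.
Among integers, the simplest (lowest birthday = smallest |n|; 0 is born on day 0, +-n on day n) is 4.
No non-integer in the interval can be simpler: if x is a non-integer in the interval, then floor(x) or ceil(x) also lies in the interval (the interval contains an integer), and both are proper prefixes of x's sign expansion, i.e. born earlier. So the game value is 4.
Game value = 4

4


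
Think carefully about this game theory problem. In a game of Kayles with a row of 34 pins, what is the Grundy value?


Kayles: a move removes 1 or 2 adjacent pins from a contiguous row.
Removing pins from a row of k leaves two independent rows (a, b) with a + b = k - 1 (one pin) or a + b = k - 2 (two pins); an end removal gives a = 0.
By Sprague-Grundy, G(k) = mex{ G(a) XOR G(b) } over all these splits. G(0) = 0.
G(1): splits (0,0):0^0=0 -> mex({0}) = 1
G(2): splits (0,1):0^1=1 (0,0):0^0=0 -> mex({0, 1}) = 2
G(3): splits (0,2):0^2=2 (1,1):1^1=0 (0,1):0^1=1 -> mex({0, 1, 2}) = 3
G(4): splits (0,3):0^3=3 (1,2):1^2=3 (0,2):0^2=2 (1,1):1^1=0 -> mex({0, 2, 3}) = 1
G(5): splits (0,4):0^1=1 (1,3):1^3=2 (2,2):2^2=0 (0,3):0^3=3 (1,2):1^2=3 -> mex({0, 1, 2, 3}) = 4
G(6) = mex({0, 1, 2, 4}) = 3
G(7) = mex({0, 1, 3, 4, 5}) = 2
G(8) = mex({0, 2, 3, 5, 6}) = 1
G(9) = mex({0, 1, 2, 3, 6, 7}) = 4
G(10) = mex({0, 1, 3, 4, 5, 7}) = 2
G(11) = mex({0, 1, 2, 3, 4, 5}) = 6
G(12) = mex({0, 1, 2, 3, 5, 6, 7}) = 4
G(13) = mex({0, 2, 3, 4, 6, 7}) = 1
G(14) = mex({0, 1, 4, 5, 6, 7}) = 2
G(15) = mex({0, 1, 2, 3, 4, 5, 6}) = 7
G(16) = mex({0, 2, 3, 5, 6, 7}) = 1
G(17) = mex({0, 1, 2, 3, 5, 6, 7}) = 4
G(18) = mex({0, 1, 2, 4, 5, 6}) = 3
G(19) = mex({0, 1, 3, 4, 5, 7}) = 2
G(20) = mex({0, 2, 3, 4, 5, 6, 7}) = 1
G(21) = mex({0, 1, 2, 3, 5, 6, 7}) = 4
G(22) = mex({0, 1, 2, 3, 4, 5, 7}) = 6
G(23) = mex({0, 1, 2, 3, 4, 5, 6}) = 7
G(24) = mex({0, 1, 2, 3, 5, 6, 7}) = 4
G(25) = mex({0, 2, 3, 4, 6, 7}) = 1
G(26) = mex({0, 1, 3, 4, 5, 6, 7}) = 2
G(27) = mex({0, 1, 2, 3, 4, 5, 6, 7}) = 8
G(28) = mex({0, 1, 2, 3, 4, 6, 7, 8}) = 5
G(29) = mex({0, 1, 2, 3, 5, 6, 7, 8, 9}) = 4
G(30) = mex({0, 1, 2, 3, 4, 5, 6, 9, 10}) = 7
G(31) = mex({0, 1, 3, 4, 5, 7, 10, 11}) = 2
G(32) = mex({0, 2, 3, 4, 5, 6, 7, 9, 11}) = 1
G(33) = mex({0, 1, 2, 3, 4, 5, 6, 7, 9, 12}) = 8
G(34) = mex({0, 1, 2, 3, 4, 5, 7, 8, 11, 12}) = 6
Therefore G(34) = 6.

6


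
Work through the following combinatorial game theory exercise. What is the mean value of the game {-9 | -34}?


Game = {-9 | -34}, a switch {a | b} with numbers a > b.
Its thermograph has left wall a - t and right wall b + t, which meet at t = (a - b)/2, where both equal (a + b)/2. So the mast (mean value) is at (a + b)/2.
Mean = (-9 + (-34))/2 = -43/2 = -43/2

-43/2


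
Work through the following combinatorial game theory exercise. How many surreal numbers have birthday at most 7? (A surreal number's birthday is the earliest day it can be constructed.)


Day 0: {|} = 0 is born. Count = 1.
Day n: the number of surreal numbers born by day n is 2^(n+1) - 1.
By day 0: 2^1 - 1 = 1
By day 1: 2^2 - 1 = 3
By day 2: 2^3 - 1 = 7
By day 3: 2^4 - 1 = 15
By day 4: 2^5 - 1 = 31
By day 5: 2^6 - 1 = 63
By day 6: 2^7 - 1 = 127
By day 7: 2^8 - 1 = 255
By day 7: 255 surreal numbers.

255


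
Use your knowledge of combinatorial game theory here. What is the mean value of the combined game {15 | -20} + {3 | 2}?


G1 = {15 | -20}, G2 = {3 | 2}
Each is a switch {a | b} with numbers a > b; its mean value is (a + b)/2, and mean value is additive over game sums: m(G1 + G2) = m(G1) + m(G2).
Mean of G1 = (15 + (-20))/2 = -5/2 = -5/2
Mean of G2 = (3 + (2))/2 = 5/2 = 5/2
Mean of G1 + G2 = -5/2 + 5/2 = 0

0


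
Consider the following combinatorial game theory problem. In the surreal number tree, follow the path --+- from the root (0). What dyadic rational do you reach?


Sign expansion: --+-
Rule: track bounds (lo, hi), initially (-inf, +inf). On '+', the current value becomes lo and we move to the simplest number in (value, hi): value + 1 if hi = +inf, otherwise the midpoint (value + hi)/2. On '-', the current value becomes hi and we move to value - 1 if lo = -inf, otherwise the midpoint (lo + value)/2.
Start at 0.
Step 1: sign = -, move left. Bounds: (-inf, 0). Value = -1
Step 2: sign = -, move left. Bounds: (-inf, -1). Value = -2
Step 3: sign = +, move right. Bounds: (-2, -1). Value = -3/2
Step 4: sign = -, move left. Bounds: (-2, -3/2). Value = -7/4
The surreal number with sign expansion --+- is -7/4.

-7/4


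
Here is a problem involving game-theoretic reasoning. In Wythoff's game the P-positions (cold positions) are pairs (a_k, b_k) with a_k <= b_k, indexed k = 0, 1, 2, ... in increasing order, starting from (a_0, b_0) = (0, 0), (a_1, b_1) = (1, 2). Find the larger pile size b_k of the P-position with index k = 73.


By Wythoff's theorem, a_k = floor(k * phi) and b_k = floor(k * phi^2) = a_k + k, where phi = (1 + sqrt(5))/2 is the golden ratio.
phi = (1 + sqrt(5))/2 = 1.618034
phi^2 = phi + 1 = 2.618034
k = 73
k * phi^2 = 73 * 2.618034 = 191.116481
b_73 = floor(k * phi^2) = 191 (check: a_73 + k = 118 + 73 = 191)

191


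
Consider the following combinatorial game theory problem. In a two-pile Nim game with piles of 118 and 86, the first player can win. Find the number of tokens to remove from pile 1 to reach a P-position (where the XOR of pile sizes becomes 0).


Piles: 118 and 86
Current XOR: 118 XOR 86 = 32 (non-zero, so this is an N-position).
To make the XOR zero, we need to find a move that balances the piles.
For pile 1 (size 118): target = 118 XOR 32 = 86
We reduce pile 1 from 118 to 86.
Tokens removed: 118 - 86 = 32
Verification: 86 XOR 86 = 0

32


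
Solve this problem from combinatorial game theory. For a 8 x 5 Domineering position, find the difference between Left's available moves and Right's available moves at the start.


Board is 8 x 5 (rows x cols).
Left (vertical) placements: (rows-1) * cols = 7 * 5 = 35
Right (horizontal) placements: rows * (cols-1) = 8 * 4 = 32
Advantage = Left - Right = 35 - 32 = 3

3


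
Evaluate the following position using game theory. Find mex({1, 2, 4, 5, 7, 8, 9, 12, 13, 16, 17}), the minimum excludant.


Set = {1, 2, 4, 5, 7, 8, 9, 12, 13, 16, 17}
0 is NOT in the set. This is the mex.
mex = 0

0


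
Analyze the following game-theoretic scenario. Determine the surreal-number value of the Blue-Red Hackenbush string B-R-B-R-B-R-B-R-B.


Edges (from ground): B-R-B-R-B-R-B-R-B
By Berlekamp's sign-expansion rule, a Blue-Red Hackenbush stalk has the value of the surreal number whose sign sequence is the edge sequence with B -> + and R -> -.
Sign sequence: +-+-+-+-+
Trace the sign expansion in the surreal number tree, starting from 0:
Edge 1: B (sign +) -> bounds (0, +inf), value = 1
Edge 2: R (sign -) -> bounds (0, 1), value = 1/2
Edge 3: B (sign +) -> bounds (1/2, 1), value = 3/4
Edge 4: R (sign -) -> bounds (1/2, 3/4), value = 5/8
Edge 5: B (sign +) -> bounds (5/8, 3/4), value = 11/16
Edge 6: R (sign -) -> bounds (5/8, 11/16), value = 21/32
Edge 7: B (sign +) -> bounds (21/32, 11/16), value = 43/64
Edge 8: R (sign -) -> bounds (21/32, 43/64), value = 85/128
Edge 9: B (sign +) -> bounds (85/128, 43/64), value = 171/256
Game value = 171/256

171/256


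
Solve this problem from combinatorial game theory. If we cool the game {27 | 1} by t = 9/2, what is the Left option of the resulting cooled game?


Original game: {27 | 1} (a switch {a | b} with a > b).
Cooling by t (for t below the temperature (a - b)/2 = 13) taxes each move by t: {a | b} cooled by t is {a - t | b + t}.
Cooling amount: t = 9/2
Cooled Left option: 27 - 9/2 = 45/2
Cooled Right option: 1 + 9/2 = 11/2
Cooled game: {45/2 | 11/2}
Left option = 45/2

45/2


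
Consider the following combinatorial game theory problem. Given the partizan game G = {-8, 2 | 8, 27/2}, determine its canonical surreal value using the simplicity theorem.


Left options: {-8, 2}, max = 2
Right options: {8, 27/2}, min = 8
All options are numbers and max(Left) < min(Right), so by the simplicity theorem the value is the simplest (earliest-born) number strictly between 2 and 8.
Integers 3 through 7 all lie strictly between 2 and 8.
Among integers, the simplest (lowest birthday = smallest |n|; 0 is born on day 0, +-n on day n) is 3.
No non-integer in the interval can be simpler: if x is a non-integer in the interval, then floor(x) or ceil(x) also lies in the interval (the interval contains an integer), and both are proper prefixes of x's sign expansion, i.e. born earlier. So the game value is 3.
Game value = 3

3


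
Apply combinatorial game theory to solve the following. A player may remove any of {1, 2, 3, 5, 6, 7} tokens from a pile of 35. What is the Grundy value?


The subtraction set is S = {1, 2, 3, 5, 6, 7}.
G(k) = mex{ G(k - s) : s in S, s <= k }. We compute iteratively: G(0) = 0.
G(1) = mex({0}) = 1
G(2) = mex({0, 1}) = 2
G(3) = mex({0, 1, 2}) = 3
G(4) = mex({1, 2, 3}) = 0
G(5) = mex({0, 2, 3}) = 1
G(6) = mex({0, 1, 3}) = 2
G(7) = mex({0, 1, 2}) = 3
G(8) = mex({1, 2, 3}) = 0
G(9) = mex({0, 2, 3}) = 1
G(10) = mex({0, 1, 3}) = 2
Observe that G(4)..G(10) = 0, 1, 2, 3, 0, 1, 2 repeats G(0)..G(6) = 0, 1, 2, 3, 0, 1, 2.
For k >= max(S) = 7, G(k) is determined by the previous 7 values G(k-7)..G(k-1); a window of 7 consecutive values has recurred shifted by 4, so by induction G(k + 4) = G(k) for all k >= 0: the sequence is periodic from the start with period 4.
One period: G(0..3) = 0, 1, 2, 3.
35 mod 4 = 3, so G(35) = G(3) = 3.

3


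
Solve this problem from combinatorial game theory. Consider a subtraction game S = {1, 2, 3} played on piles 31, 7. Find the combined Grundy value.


Subtraction set: {1, 2, 3}
For this subtraction set, G(n) = n mod 4 (period = max + 1 = 4).
Pile 1 (size 31): G(31) = 31 mod 4 = 3
Pile 2 (size 7): G(7) = 7 mod 4 = 3
Total Grundy value = XOR of all: 3 XOR 3 = 0

0


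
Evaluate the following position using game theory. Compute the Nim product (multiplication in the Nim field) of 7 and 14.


Nim multiplication is bilinear over XOR: (u XOR v) * w = (u*w) XOR (v*w).
So we split each operand into its bit components and XOR the pairwise Nim products.
7 = 1 + 2 + 4 (as XOR of powers of 2).
14 = 2 + 4 + 8 (as XOR of powers of 2).
Using the standard Nim-product table on single bits:
  2*2 = 3,   2*4 = 8,   2*8 = 12,
  4*4 = 6,   4*8 = 11,  8*8 = 13,
and  1*x = x (identity), k*l = l*k (commutative).
Pairwise Nim products:
  1 * 2 = 2
  1 * 4 = 4
  1 * 8 = 8
  2 * 2 = 3
  2 * 4 = 8
  2 * 8 = 12
  4 * 2 = 8
  4 * 4 = 6
  4 * 8 = 11
XOR them: 2 XOR 4 XOR 8 XOR 3 XOR 8 XOR 12 XOR 8 XOR 6 XOR 11 = 12.
Result: 7 * 14 = 12 (in Nim).

12


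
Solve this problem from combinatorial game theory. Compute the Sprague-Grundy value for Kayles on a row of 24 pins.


Kayles: a move removes 1 or 2 adjacent pins from a contiguous row.
Removing pins from a row of k leaves two independent rows (a, b) with a + b = k - 1 (one pin) or a + b = k - 2 (two pins); an end removal gives a = 0.
By Sprague-Grundy, G(k) = mex{ G(a) XOR G(b) } over all these splits. G(0) = 0.
G(1): splits (0,0):0^0=0 -> mex({0}) = 1
G(2): splits (0,1):0^1=1 (0,0):0^0=0 -> mex({0, 1}) = 2
G(3): splits (0,2):0^2=2 (1,1):1^1=0 (0,1):0^1=1 -> mex({0, 1, 2}) = 3
G(4): splits (0,3):0^3=3 (1,2):1^2=3 (0,2):0^2=2 (1,1):1^1=0 -> mex({0, 2, 3}) = 1
G(5): splits (0,4):0^1=1 (1,3):1^3=2 (2,2):2^2=0 (0,3):0^3=3 (1,2):1^2=3 -> mex({0, 1, 2, 3}) = 4
G(6) = mex({0, 1, 2, 4}) = 3
G(7) = mex({0, 1, 3, 4, 5}) = 2
G(8) = mex({0, 2, 3, 5, 6}) = 1
G(9) = mex({0, 1, 2, 3, 6, 7}) = 4
G(10) = mex({0, 1, 3, 4, 5, 7}) = 2
G(11) = mex({0, 1, 2, 3, 4, 5}) = 6
G(12) = mex({0, 1, 2, 3, 5, 6, 7}) = 4
G(13) = mex({0, 2, 3, 4, 6, 7}) = 1
G(14) = mex({0, 1, 4, 5, 6, 7}) = 2
G(15) = mex({0, 1, 2, 3, 4, 5, 6}) = 7
G(16) = mex({0, 2, 3, 5, 6, 7}) = 1
G(17) = mex({0, 1, 2, 3, 5, 6, 7}) = 4
G(18) = mex({0, 1, 2, 4, 5, 6}) = 3
G(19) = mex({0, 1, 3, 4, 5, 7}) = 2
G(20) = mex({0, 2, 3, 4, 5, 6, 7}) = 1
G(21) = mex({0, 1, 2, 3, 5, 6, 7}) = 4
G(22) = mex({0, 1, 2, 3, 4, 5, 7}) = 6
G(23) = mex({0, 1, 2, 3, 4, 5, 6}) = 7
G(24) = mex({0, 1, 2, 3, 5, 6, 7}) = 4
Therefore G(24) = 4.

4


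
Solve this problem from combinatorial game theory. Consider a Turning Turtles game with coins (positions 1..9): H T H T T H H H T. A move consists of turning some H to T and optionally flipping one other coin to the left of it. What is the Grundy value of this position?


Coins: H T H T T H H H T
Key fact: a single head at position k behaves exactly like a Nim heap of size k (turning it to T and optionally flipping a coin at j < k corresponds to moving the heap from k to j, or to 0), and heads combine as a disjunctive sum (two heads at the same place would cancel, matching j XOR j = 0). So the Nim-value is the XOR of the 1-indexed positions of the heads.
Face-up positions (1-indexed): [1, 3, 6, 7, 8]
XOR 0 with 1: 0 XOR 1 = 1
XOR 1 with 3: 1 XOR 3 = 2
XOR 2 with 6: 2 XOR 6 = 4
XOR 4 with 7: 4 XOR 7 = 3
XOR 3 with 8: 3 XOR 8 = 11
Nim-value = 11

11


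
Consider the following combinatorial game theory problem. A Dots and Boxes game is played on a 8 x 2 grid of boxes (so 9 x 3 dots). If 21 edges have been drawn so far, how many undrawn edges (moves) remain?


Grid: 8 x 2 boxes, i.e. 9 rows and 3 columns of dots.
Horizontal edges: (rows + 1) * cols = 9 * 2 = 18
Vertical edges: rows * (cols + 1) = 8 * 3 = 24
Total edges: 18 + 24 = 42
Edges drawn: 21
Remaining: 42 - 21 = 21

21


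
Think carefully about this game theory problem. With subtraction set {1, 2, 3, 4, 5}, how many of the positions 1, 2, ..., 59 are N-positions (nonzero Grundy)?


Subtraction set S = {1, 2, 3, 4, 5}, so G(n) = n mod 6.
G(n) = 0 when n is a multiple of 6.
Multiples of 6 in [1, 59]: 9
N-positions (nonzero Grundy) = 59 - 9 = 50

50


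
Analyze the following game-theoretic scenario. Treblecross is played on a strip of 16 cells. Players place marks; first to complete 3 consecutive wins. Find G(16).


Treblecross: place X on empty cells; 3-in-a-row wins.
Playing within two cells of an existing X lets the opponent win at once, so sensible play treats the cells i-2..i+2 around each X as dead. The player left with no safe cell loses, so this is a normal-play take-away game on strips of safe cells.
Placing X at cell i (0-indexed) of a strip of k safe cells leaves independent strips of sizes max(0, i-2) and max(0, k-i-3). Hence G(k) = mex{ G(max(0,i-2)) XOR G(max(0,k-i-3)) : 0 <= i < k }, with G(0) = 0.
G(1): splits (0,0):0^0=0 -> mex({0}) = 1
G(2): splits (0,0):0^0=0 -> mex({0}) = 1
G(3): splits (0,0):0^0=0 -> mex({0}) = 1
G(4): splits (0,1):0^1=1 (0,0):0^0=0 -> mex({0, 1}) = 2
G(5): splits (0,2):0^1=1 (0,1):0^1=1 (0,0):0^0=0 -> mex({0, 1}) = 2
G(6) = mex({1}) = 0
G(7) = mex({0, 1, 2}) = 3
G(8) = mex({0, 1, 2}) = 3
G(9) = mex({0, 2}) = 1
G(10) = mex({0, 2, 3}) = 1
G(11) = mex({0, 3}) = 1
G(12) = mex({1, 3}) = 0
G(13) = mex({0, 1, 2, 3}) = 4
G(14) = mex({0, 1, 2}) = 3
G(15) = mex({0, 1, 2}) = 3
G(16) = mex({0, 1, 2, 4}) = 3
Therefore G(16) = 3.

3


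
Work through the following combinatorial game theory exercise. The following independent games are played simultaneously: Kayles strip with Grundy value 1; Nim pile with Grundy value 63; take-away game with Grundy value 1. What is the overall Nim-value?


By the Sprague-Grundy theorem, the Grundy value of a sum of games is the XOR of individual Grundy values.
Kayles strip: Grundy value = 1. Running XOR: 0 XOR 1 = 1
Nim pile: Grundy value = 63. Running XOR: 1 XOR 63 = 62
take-away game: Grundy value = 1. Running XOR: 62 XOR 1 = 63
The combined Grundy value is 63.

63


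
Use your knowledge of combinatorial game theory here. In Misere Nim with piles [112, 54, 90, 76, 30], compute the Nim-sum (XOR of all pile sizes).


We need the XOR (exclusive or) of all pile sizes.
After XOR-ing pile 1 (size 112): 0 XOR 112 = 112
After XOR-ing pile 2 (size 54): 112 XOR 54 = 70
After XOR-ing pile 3 (size 90): 70 XOR 90 = 28
After XOR-ing pile 4 (size 76): 28 XOR 76 = 80
After XOR-ing pile 5 (size 30): 80 XOR 30 = 78
The Nim-value of this position is 78.

78


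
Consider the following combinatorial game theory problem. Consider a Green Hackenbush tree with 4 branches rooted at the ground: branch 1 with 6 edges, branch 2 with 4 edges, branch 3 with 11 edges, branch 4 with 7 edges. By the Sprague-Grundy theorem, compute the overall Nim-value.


The tree has 4 branches from the ground vertex.
In Green Hackenbush, the Nim-value of a simple path of length k is k.
Branch 1: length 6, Nim-value = 6
Branch 2: length 4, Nim-value = 4
Branch 3: length 11, Nim-value = 11
Branch 4: length 7, Nim-value = 7
Total Nim-value = XOR of all branch values:
0 XOR 6 = 6
6 XOR 4 = 2
2 XOR 11 = 9
9 XOR 7 = 14
Nim-value of the tree = 14

14


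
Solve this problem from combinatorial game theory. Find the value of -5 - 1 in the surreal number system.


x = -5, y = 1
x - y = -5 - 1 = -6

-6


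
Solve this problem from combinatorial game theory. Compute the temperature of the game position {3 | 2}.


The game is {3 | 2}, a switch {a | b} with numbers a > b.
Cooling {a | b} by t gives {a - t | b + t}, which stops being hot when a - t = b + t, i.e. at t = (a - b)/2. So the temperature of a switch is (a - b)/2.
Temperature = (Left option - Right option) / 2
= (3 - (2)) / 2
= 1 / 2
= 1/2

1/2


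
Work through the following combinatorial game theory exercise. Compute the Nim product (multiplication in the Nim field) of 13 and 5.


Nim multiplication is bilinear over XOR: (u XOR v) * w = (u*w) XOR (v*w).
So we split each operand into its bit components and XOR the pairwise Nim products.
13 = 1 + 4 + 8 (as XOR of powers of 2).
5 = 1 + 4 (as XOR of powers of 2).
Using the standard Nim-product table on single bits:
  2*2 = 3,   2*4 = 8,   2*8 = 12,
  4*4 = 6,   4*8 = 11,  8*8 = 13,
and  1*x = x (identity), k*l = l*k (commutative).
Pairwise Nim products:
  1 * 1 = 1
  1 * 4 = 4
  4 * 1 = 4
  4 * 4 = 6
  8 * 1 = 8
  8 * 4 = 11
XOR them: 1 XOR 4 XOR 4 XOR 6 XOR 8 XOR 11 = 4.
Result: 13 * 5 = 4 (in Nim).

4


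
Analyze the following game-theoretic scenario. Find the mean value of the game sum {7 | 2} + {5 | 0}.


G1 = {7 | 2}, G2 = {5 | 0}
Each is a switch {a | b} with numbers a > b; its mean value is (a + b)/2, and mean value is additive over game sums: m(G1 + G2) = m(G1) + m(G2).
Mean of G1 = (7 + (2))/2 = 9/2 = 9/2
Mean of G2 = (5 + (0))/2 = 5/2 = 5/2
Mean of G1 + G2 = 9/2 + 5/2 = 7

7


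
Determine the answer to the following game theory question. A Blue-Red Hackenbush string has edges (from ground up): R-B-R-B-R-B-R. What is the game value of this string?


Edges (from ground): R-B-R-B-R-B-R
By Berlekamp's sign-expansion rule, a Blue-Red Hackenbush stalk has the value of the surreal number whose sign sequence is the edge sequence with B -> + and R -> -.
Sign sequence: -+-+-+-
Trace the sign expansion in the surreal number tree, starting from 0:
Edge 1: R (sign -) -> bounds (-inf, 0), value = -1
Edge 2: B (sign +) -> bounds (-1, 0), value = -1/2
Edge 3: R (sign -) -> bounds (-1, -1/2), value = -3/4
Edge 4: B (sign +) -> bounds (-3/4, -1/2), value = -5/8
Edge 5: R (sign -) -> bounds (-3/4, -5/8), value = -11/16
Edge 6: B (sign +) -> bounds (-11/16, -5/8), value = -21/32
Edge 7: R (sign -) -> bounds (-11/16, -21/32), value = -43/64
Game value = -43/64

-43/64


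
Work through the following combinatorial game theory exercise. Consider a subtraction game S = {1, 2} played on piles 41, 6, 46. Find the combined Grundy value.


Subtraction set: {1, 2}
For this subtraction set, G(n) = n mod 3 (period = max + 1 = 3).
Pile 1 (size 41): G(41) = 41 mod 3 = 2
Pile 2 (size 6): G(6) = 6 mod 3 = 0
Pile 3 (size 46): G(46) = 46 mod 3 = 1
Total Grundy value = XOR of all: 2 XOR 0 XOR 1 = 3

3
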